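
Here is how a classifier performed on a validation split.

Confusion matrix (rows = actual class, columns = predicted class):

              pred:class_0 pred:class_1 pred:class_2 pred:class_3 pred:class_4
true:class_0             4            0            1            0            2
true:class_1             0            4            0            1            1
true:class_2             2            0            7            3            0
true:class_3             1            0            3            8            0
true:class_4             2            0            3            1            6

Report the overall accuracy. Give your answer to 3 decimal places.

Accuracy = trace / total = (4+4+7+8+6=29) / 49 = 29/49 = 0.592

0.592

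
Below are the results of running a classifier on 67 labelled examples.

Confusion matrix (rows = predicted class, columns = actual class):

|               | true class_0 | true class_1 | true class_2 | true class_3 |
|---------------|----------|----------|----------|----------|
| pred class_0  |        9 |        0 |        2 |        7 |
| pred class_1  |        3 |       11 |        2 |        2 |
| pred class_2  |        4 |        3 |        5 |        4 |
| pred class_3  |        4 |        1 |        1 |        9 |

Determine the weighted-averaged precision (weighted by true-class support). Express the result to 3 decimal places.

0.530

Per-class precision (TP/(TP+FP)):
  class_0: TP=9, FP=0+2+7=9 → 9/18 = 0.5000
  class_1: TP=11, FP=3+2+2=7 → 11/18 = 0.6111
  class_2: TP=5, FP=4+3+4=11 → 5/16 = 0.3125
  class_3: TP=9, FP=4+1+1=6 → 9/15 = 0.6000
Weighted-precision = Σ (supportᵢ/N)·precisionᵢ with N=67: (20/67)·0.5000 + (15/67)·0.6111 + (10/67)·0.3125 + (22/67)·0.6000 = 0.530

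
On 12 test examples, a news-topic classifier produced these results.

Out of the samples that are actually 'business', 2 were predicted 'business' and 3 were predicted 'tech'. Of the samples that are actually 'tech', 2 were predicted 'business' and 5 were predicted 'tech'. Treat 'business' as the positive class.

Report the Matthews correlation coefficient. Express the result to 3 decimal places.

0.120

MCC = (TP·TN − FP·FN) / √((TP+FP)(TP+FN)(TN+FP)(TN+FN))
Numerator = 2·5 − 2·3 = 4
Denominator = √(4·5·7·8) = √1120 = 33.4664
MCC = 4 / 33.4664 = 0.120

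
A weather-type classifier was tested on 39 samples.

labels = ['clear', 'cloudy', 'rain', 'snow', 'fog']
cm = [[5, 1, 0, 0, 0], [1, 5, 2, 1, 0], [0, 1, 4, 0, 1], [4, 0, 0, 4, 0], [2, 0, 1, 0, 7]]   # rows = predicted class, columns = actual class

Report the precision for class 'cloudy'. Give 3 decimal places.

Take TP from the diagonal, FP from the rest of the 'cloudy' prediction marginal, FN from the rest of the 'cloudy' actual marginal.
precision = TP/(TP+FP).
cloudy: TP=5, FP=1+2+1+0=4 → 5/9 = 0.5556

0.556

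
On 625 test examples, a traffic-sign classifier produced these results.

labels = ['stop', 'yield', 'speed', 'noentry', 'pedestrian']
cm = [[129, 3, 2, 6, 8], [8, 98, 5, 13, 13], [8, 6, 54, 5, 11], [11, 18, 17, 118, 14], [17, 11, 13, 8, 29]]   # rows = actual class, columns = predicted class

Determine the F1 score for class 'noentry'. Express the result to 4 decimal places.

F1 score = 2·TP/(2·TP+FP+FN).
noentry: TP=118, FP=6+13+5+8=32, FN=11+18+17+14=60 → 236/328 = 0.71951

0.7195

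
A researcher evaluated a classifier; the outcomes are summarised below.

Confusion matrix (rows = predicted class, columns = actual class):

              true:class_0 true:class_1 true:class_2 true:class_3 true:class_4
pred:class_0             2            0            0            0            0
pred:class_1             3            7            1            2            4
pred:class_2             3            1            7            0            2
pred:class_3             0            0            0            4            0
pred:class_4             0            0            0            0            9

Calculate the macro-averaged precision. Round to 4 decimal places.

Per-class precision (TP/(TP+FP)):
  class_0: TP=2, FP=0+0+0+0=0 → 2/2 = 1.00000
  class_1: TP=7, FP=3+1+2+4=10 → 7/17 = 0.41176
  class_2: TP=7, FP=3+1+0+2=6 → 7/13 = 0.53846
  class_3: TP=4, FP=0+0+0+0=0 → 4/4 = 1.00000
  class_4: TP=9, FP=0+0+0+0=0 → 9/9 = 1.00000
Macro-precision = mean = (1.00000 + 0.41176 + 0.53846 + 1.00000 + 1.00000) / 5 = 0.7900

0.7900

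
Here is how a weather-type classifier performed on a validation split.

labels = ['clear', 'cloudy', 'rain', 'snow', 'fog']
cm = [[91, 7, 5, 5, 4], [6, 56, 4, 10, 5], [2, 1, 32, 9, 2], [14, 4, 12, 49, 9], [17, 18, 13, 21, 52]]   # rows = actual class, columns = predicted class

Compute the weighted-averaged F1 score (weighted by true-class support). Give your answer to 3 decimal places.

0.619

Per-class F1 score (2·TP/(2·TP+FP+FN)):
  clear: TP=91, FP=6+2+14+17=39, FN=7+5+5+4=21 → 182/242 = 0.7521
  cloudy: TP=56, FP=7+1+4+18=30, FN=6+4+10+5=25 → 112/167 = 0.6707
  rain: TP=32, FP=5+4+12+13=34, FN=2+1+9+2=14 → 64/112 = 0.5714
  snow: TP=49, FP=5+10+9+21=45, FN=14+4+12+9=39 → 98/182 = 0.5385
  fog: TP=52, FP=4+5+2+9=20, FN=17+18+13+21=69 → 104/193 = 0.5389
Weighted-F1 score = Σ (supportᵢ/N)·F1 scoreᵢ with N=448: (112/448)·0.7521 + (81/448)·0.6707 + (46/448)·0.5714 + (88/448)·0.5385 + (121/448)·0.5389 = 0.619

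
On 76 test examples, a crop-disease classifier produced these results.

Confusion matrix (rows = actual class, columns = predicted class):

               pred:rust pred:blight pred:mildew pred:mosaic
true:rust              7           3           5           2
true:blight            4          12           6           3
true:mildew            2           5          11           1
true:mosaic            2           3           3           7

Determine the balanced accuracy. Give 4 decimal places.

Balanced accuracy = mean of per-class recall.
  rust: recall = 7/17 = 0.41176
  blight: recall = 12/25 = 0.48000
  mildew: recall = 11/19 = 0.57895
  mosaic: recall = 7/15 = 0.46667
Mean = (0.41176 + 0.48000 + 0.57895 + 0.46667) / 4 = 0.4843

0.4843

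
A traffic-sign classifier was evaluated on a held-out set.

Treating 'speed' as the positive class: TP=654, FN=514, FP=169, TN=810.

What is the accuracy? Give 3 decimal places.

0.682

Accuracy = (TP+TN)/N = (654+810)/2147 = 0.682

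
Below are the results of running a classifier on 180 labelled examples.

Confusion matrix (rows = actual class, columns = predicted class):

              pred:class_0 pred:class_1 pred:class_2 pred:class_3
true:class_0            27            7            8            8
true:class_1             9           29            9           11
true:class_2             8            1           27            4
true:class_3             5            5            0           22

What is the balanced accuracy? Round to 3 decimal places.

Balanced accuracy = mean of per-class recall.
  class_0: recall = 27/50 = 0.5400
  class_1: recall = 29/58 = 0.5000
  class_2: recall = 27/40 = 0.6750
  class_3: recall = 22/32 = 0.6875
Mean = (0.5400 + 0.5000 + 0.6750 + 0.6875) / 4 = 0.601

0.601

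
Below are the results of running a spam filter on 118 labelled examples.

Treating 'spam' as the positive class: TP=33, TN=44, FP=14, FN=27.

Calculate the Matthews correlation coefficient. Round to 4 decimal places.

MCC = (TP·TN − FP·FN) / √((TP+FP)(TP+FN)(TN+FP)(TN+FN))
Numerator = 33·44 − 14·27 = 1074
Denominator = √(47·60·58·71) = √11612760 = 3407.7500
MCC = 1074 / 3407.7500 = 0.3152

0.3152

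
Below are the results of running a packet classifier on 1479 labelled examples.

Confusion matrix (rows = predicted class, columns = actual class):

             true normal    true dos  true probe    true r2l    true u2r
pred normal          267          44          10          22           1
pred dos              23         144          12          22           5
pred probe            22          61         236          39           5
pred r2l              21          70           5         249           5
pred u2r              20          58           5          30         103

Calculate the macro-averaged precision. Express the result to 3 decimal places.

Per-class precision (TP/(TP+FP)):
  normal: TP=267, FP=44+10+22+1=77 → 267/344 = 0.7762
  dos: TP=144, FP=23+12+22+5=62 → 144/206 = 0.6990
  probe: TP=236, FP=22+61+39+5=127 → 236/363 = 0.6501
  r2l: TP=249, FP=21+70+5+5=101 → 249/350 = 0.7114
  u2r: TP=103, FP=20+58+5+30=113 → 103/216 = 0.4769
Macro-precision = mean = (0.7762 + 0.6990 + 0.6501 + 0.7114 + 0.4769) / 5 = 0.663

0.663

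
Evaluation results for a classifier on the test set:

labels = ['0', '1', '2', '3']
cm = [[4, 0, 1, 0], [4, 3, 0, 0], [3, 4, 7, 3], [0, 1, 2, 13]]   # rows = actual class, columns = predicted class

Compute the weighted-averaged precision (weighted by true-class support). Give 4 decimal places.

Per-class precision (TP/(TP+FP)):
  0: TP=4, FP=4+3+0=7 → 4/11 = 0.36364
  1: TP=3, FP=0+4+1=5 → 3/8 = 0.37500
  2: TP=7, FP=1+0+2=3 → 7/10 = 0.70000
  3: TP=13, FP=0+0+3=3 → 13/16 = 0.81250
Weighted-precision = Σ (supportᵢ/N)·precisionᵢ with N=45: (5/45)·0.36364 + (7/45)·0.37500 + (17/45)·0.70000 + (16/45)·0.81250 = 0.6521

0.6521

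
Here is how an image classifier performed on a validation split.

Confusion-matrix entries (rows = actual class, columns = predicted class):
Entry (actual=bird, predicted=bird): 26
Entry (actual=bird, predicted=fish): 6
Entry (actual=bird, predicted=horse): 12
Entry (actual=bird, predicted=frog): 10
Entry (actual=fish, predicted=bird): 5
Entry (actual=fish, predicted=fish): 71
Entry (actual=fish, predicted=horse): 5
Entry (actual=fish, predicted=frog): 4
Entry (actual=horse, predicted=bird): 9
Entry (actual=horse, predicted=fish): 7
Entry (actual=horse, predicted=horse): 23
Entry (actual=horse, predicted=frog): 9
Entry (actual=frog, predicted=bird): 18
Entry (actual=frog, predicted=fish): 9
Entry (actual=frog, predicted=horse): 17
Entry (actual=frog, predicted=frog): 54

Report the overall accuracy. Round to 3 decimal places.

Accuracy = trace / total = (26+71+23+54=174) / 285 = 174/285 = 0.611

0.611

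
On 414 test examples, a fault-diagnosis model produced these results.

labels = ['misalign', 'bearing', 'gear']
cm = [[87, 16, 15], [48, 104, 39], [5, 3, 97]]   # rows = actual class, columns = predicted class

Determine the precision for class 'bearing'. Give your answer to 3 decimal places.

0.846

Take TP from the diagonal, FP from the rest of the 'bearing' prediction marginal, FN from the rest of the 'bearing' actual marginal.
precision = TP/(TP+FP).
bearing: TP=104, FP=16+3=19 → 104/123 = 0.8455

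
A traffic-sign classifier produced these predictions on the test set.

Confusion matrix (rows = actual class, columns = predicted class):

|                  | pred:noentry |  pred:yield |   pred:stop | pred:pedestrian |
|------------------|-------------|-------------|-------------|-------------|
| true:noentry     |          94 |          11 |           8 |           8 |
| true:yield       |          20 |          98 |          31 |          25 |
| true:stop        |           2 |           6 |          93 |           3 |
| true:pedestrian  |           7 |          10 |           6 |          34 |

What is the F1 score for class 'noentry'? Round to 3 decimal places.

0.770

F1 score = 2·TP/(2·TP+FP+FN).
noentry: TP=94, FP=20+2+7=29, FN=11+8+8=27 → 188/244 = 0.7705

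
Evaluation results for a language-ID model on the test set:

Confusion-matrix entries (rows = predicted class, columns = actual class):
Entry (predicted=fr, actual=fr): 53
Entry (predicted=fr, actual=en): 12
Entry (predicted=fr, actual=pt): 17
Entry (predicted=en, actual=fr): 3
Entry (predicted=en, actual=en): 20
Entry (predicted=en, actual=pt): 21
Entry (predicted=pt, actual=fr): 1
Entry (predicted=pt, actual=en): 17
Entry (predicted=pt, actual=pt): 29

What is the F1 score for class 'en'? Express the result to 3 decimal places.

0.430

F1 score = 2·TP/(2·TP+FP+FN).
en: TP=20, FP=3+21=24, FN=12+17=29 → 40/93 = 0.4301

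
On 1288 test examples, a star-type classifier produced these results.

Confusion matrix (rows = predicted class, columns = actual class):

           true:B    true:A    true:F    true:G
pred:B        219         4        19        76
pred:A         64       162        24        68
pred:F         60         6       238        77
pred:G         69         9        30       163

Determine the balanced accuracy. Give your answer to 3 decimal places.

0.654

Balanced accuracy = mean of per-class recall.
  B: recall = 219/412 = 0.5316
  A: recall = 162/181 = 0.8950
  F: recall = 238/311 = 0.7653
  G: recall = 163/384 = 0.4245
Mean = (0.5316 + 0.8950 + 0.7653 + 0.4245) / 4 = 0.654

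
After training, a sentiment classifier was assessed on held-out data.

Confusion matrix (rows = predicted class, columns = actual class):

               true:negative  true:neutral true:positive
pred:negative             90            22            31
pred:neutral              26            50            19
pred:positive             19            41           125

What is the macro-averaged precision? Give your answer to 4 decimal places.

Per-class precision (TP/(TP+FP)):
  negative: TP=90, FP=22+31=53 → 90/143 = 0.62937
  neutral: TP=50, FP=26+19=45 → 50/95 = 0.52632
  positive: TP=125, FP=19+41=60 → 125/185 = 0.67568
Macro-precision = mean = (0.62937 + 0.52632 + 0.67568) / 3 = 0.6105

0.6105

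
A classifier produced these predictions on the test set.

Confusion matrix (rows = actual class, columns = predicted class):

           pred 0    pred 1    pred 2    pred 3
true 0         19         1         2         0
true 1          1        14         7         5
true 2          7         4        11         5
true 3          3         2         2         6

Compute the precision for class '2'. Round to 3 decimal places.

0.500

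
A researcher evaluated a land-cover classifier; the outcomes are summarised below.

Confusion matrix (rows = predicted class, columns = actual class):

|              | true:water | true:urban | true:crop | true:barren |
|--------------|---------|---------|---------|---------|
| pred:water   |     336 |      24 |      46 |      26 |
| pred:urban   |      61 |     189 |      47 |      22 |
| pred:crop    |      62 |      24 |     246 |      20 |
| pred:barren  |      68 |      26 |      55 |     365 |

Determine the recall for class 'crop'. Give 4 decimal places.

0.6244

One-vs-rest for 'crop': TP = diagonal; FP = other classes predicted 'crop'; FN = 'crop' predicted as other.
recall = TP/(TP+FN).
crop: TP=246, FN=46+47+55=148 → 246/394 = 0.62437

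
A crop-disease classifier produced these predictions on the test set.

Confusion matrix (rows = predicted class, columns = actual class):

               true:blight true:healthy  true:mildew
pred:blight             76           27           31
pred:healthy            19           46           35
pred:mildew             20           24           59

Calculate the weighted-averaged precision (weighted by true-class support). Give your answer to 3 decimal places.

0.538

Per-class precision (TP/(TP+FP)):
  blight: TP=76, FP=27+31=58 → 76/134 = 0.5672
  healthy: TP=46, FP=19+35=54 → 46/100 = 0.4600
  mildew: TP=59, FP=20+24=44 → 59/103 = 0.5728
Weighted-precision = Σ (supportᵢ/N)·precisionᵢ with N=337: (115/337)·0.5672 + (97/337)·0.4600 + (125/337)·0.5728 = 0.538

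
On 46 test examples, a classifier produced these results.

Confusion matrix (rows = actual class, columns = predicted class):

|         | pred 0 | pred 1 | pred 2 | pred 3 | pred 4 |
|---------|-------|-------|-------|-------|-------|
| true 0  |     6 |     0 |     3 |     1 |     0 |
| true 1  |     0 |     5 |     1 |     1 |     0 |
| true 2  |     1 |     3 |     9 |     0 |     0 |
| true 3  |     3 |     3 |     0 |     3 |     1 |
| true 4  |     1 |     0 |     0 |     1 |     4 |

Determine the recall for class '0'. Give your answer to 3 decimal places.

0.600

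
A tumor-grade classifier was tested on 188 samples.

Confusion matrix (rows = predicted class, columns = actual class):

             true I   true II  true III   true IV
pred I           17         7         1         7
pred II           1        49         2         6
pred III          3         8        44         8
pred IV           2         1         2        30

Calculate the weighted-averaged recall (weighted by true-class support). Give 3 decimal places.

0.745

Per-class recall (TP/(TP+FN)):
  I: TP=17, FN=1+3+2=6 → 17/23 = 0.7391
  II: TP=49, FN=7+8+1=16 → 49/65 = 0.7538
  III: TP=44, FN=1+2+2=5 → 44/49 = 0.8980
  IV: TP=30, FN=7+6+8=21 → 30/51 = 0.5882
Weighted-recall = Σ (supportᵢ/N)·recallᵢ with N=188: (23/188)·0.7391 + (65/188)·0.7538 + (49/188)·0.8980 + (51/188)·0.5882 = 0.745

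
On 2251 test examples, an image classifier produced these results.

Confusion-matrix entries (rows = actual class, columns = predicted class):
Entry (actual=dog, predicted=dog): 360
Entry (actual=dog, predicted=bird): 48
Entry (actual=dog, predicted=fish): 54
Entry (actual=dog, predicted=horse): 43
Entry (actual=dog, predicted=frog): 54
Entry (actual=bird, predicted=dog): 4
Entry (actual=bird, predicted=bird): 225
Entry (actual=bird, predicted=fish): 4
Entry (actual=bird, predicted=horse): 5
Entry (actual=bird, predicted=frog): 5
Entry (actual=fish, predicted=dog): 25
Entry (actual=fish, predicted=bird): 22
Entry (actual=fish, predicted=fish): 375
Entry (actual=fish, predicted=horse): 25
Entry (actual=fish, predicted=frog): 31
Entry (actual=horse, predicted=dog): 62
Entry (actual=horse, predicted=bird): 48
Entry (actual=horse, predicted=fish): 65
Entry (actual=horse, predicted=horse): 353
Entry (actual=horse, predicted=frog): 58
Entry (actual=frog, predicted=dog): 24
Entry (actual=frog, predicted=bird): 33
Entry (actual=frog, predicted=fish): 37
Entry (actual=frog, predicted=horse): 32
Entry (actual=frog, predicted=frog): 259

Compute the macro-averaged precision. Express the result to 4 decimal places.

0.6929

Per-class precision (TP/(TP+FP)):
  dog: TP=360, FP=4+25+62+24=115 → 360/475 = 0.75789
  bird: TP=225, FP=48+22+48+33=151 → 225/376 = 0.59840
  fish: TP=375, FP=54+4+65+37=160 → 375/535 = 0.70093
  horse: TP=353, FP=43+5+25+32=105 → 353/458 = 0.77074
  frog: TP=259, FP=54+5+31+58=148 → 259/407 = 0.63636
Macro-precision = mean = (0.75789 + 0.59840 + 0.70093 + 0.77074 + 0.63636) / 5 = 0.6929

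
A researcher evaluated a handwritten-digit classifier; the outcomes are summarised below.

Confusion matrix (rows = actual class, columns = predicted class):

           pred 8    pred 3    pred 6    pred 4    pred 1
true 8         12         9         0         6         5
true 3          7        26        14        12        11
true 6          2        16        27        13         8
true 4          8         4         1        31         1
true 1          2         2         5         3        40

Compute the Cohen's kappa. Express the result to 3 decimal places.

Observed agreement pₒ = trace/N = 136/265 = 0.5132
Expected agreement pₑ = Σ (rowᵢ·colᵢ)/N² = (32·31 + 70·57 + 66·47 + 45·65 + 52·65)/265² = 0.2049
κ = (pₒ − pₑ)/(1 − pₑ) = (0.5132 − 0.2049)/(1 − 0.2049) = 0.388

0.388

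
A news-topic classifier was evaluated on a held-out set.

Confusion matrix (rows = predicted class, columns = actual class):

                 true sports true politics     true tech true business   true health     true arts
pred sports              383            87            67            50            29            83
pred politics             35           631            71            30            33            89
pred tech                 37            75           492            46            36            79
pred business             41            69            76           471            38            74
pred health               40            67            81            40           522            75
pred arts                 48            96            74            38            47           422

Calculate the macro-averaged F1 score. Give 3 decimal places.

0.624

Per-class F1 score (2·TP/(2·TP+FP+FN)):
  sports: TP=383, FP=87+67+50+29+83=316, FN=35+37+41+40+48=201 → 766/1283 = 0.5970
  politics: TP=631, FP=35+71+30+33+89=258, FN=87+75+69+67+96=394 → 1262/1914 = 0.6594
  tech: TP=492, FP=37+75+46+36+79=273, FN=67+71+76+81+74=369 → 984/1626 = 0.6052
  business: TP=471, FP=41+69+76+38+74=298, FN=50+30+46+40+38=204 → 942/1444 = 0.6524
  health: TP=522, FP=40+67+81+40+75=303, FN=29+33+36+38+47=183 → 1044/1530 = 0.6824
  arts: TP=422, FP=48+96+74+38+47=303, FN=83+89+79+74+75=400 → 844/1547 = 0.5456
Macro-F1 score = mean = (0.5970 + 0.6594 + 0.6052 + 0.6524 + 0.6824 + 0.5456) / 6 = 0.624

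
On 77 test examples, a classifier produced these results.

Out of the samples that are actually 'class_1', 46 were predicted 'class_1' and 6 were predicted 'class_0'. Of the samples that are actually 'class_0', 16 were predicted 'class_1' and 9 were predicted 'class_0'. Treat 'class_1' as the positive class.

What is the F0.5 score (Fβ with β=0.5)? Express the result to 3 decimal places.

0.767

Fβ = (1+β²)·TP / ((1+β²)·TP + β²·FN + FP), with β²=1/4
= 1.25·46 / (1.25·46 + 0.25·6 + 16) = 0.767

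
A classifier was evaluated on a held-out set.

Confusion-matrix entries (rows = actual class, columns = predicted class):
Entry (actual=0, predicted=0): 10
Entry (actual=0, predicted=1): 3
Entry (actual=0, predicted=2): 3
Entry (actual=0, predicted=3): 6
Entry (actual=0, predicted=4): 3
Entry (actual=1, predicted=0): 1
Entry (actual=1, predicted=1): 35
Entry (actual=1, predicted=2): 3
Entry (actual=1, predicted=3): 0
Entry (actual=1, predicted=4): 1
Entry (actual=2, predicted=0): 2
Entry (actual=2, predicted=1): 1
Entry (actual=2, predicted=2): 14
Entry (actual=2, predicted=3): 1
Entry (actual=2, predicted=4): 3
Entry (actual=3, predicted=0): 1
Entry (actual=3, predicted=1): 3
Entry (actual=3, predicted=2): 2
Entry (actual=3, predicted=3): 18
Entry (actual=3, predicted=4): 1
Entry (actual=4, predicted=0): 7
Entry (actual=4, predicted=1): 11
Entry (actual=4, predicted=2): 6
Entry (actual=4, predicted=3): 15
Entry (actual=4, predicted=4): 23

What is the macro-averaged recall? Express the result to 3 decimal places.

Per-class recall (TP/(TP+FN)):
  0: TP=10, FN=3+3+6+3=15 → 10/25 = 0.4000
  1: TP=35, FN=1+3+0+1=5 → 35/40 = 0.8750
  2: TP=14, FN=2+1+1+3=7 → 14/21 = 0.6667
  3: TP=18, FN=1+3+2+1=7 → 18/25 = 0.7200
  4: TP=23, FN=7+11+6+15=39 → 23/62 = 0.3710
Macro-recall = mean = (0.4000 + 0.8750 + 0.6667 + 0.7200 + 0.3710) / 5 = 0.607

0.607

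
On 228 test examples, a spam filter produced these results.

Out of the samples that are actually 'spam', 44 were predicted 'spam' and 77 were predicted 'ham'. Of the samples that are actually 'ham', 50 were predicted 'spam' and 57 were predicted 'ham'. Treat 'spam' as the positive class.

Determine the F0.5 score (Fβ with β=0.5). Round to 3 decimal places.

0.443

Fβ = (1+β²)·TP / ((1+β²)·TP + β²·FN + FP), with β²=1/4
= 1.25·44 / (1.25·44 + 0.25·77 + 50) = 0.443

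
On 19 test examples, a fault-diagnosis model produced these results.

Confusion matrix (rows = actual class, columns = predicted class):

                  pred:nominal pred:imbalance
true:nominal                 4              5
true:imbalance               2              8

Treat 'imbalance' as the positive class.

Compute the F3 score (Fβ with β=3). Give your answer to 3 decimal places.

Fβ = (1+β²)·TP / ((1+β²)·TP + β²·FN + FP), with β²=9
= 10·8 / (10·8 + 9·2 + 5) = 0.777

0.777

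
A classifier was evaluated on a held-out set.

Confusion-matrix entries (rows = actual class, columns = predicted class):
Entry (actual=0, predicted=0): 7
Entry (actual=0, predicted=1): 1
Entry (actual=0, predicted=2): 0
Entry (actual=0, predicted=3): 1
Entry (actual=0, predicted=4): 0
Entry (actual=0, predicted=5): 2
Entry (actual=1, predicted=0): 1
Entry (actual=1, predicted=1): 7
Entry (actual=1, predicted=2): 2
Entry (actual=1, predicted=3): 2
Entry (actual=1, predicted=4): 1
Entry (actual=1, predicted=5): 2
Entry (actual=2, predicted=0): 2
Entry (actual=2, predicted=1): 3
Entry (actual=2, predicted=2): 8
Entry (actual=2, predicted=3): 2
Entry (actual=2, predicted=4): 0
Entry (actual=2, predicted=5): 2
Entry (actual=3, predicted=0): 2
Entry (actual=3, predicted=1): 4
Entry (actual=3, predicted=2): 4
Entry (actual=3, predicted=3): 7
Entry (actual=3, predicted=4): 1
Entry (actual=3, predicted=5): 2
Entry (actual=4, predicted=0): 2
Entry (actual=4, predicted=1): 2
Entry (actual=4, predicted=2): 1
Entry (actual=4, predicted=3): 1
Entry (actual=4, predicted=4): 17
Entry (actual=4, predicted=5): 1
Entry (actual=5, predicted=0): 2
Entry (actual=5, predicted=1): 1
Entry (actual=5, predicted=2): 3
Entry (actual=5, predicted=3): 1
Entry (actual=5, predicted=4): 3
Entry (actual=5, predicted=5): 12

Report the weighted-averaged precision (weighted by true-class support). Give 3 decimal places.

0.544

Per-class precision (TP/(TP+FP)):
  0: TP=7, FP=1+2+2+2+2=9 → 7/16 = 0.4375
  1: TP=7, FP=1+3+4+2+1=11 → 7/18 = 0.3889
  2: TP=8, FP=0+2+4+1+3=10 → 8/18 = 0.4444
  3: TP=7, FP=1+2+2+1+1=7 → 7/14 = 0.5000
  4: TP=17, FP=0+1+0+1+3=5 → 17/22 = 0.7727
  5: TP=12, FP=2+2+2+2+1=9 → 12/21 = 0.5714
Weighted-precision = Σ (supportᵢ/N)·precisionᵢ with N=109: (11/109)·0.4375 + (15/109)·0.3889 + (17/109)·0.4444 + (20/109)·0.5000 + (24/109)·0.7727 + (22/109)·0.5714 = 0.544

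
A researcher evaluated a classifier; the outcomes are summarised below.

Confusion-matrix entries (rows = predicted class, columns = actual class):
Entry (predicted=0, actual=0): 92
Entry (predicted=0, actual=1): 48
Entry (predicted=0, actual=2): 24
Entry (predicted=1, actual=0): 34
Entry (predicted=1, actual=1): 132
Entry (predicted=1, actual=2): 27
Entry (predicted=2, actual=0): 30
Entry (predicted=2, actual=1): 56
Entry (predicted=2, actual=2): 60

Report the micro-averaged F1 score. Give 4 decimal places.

0.5646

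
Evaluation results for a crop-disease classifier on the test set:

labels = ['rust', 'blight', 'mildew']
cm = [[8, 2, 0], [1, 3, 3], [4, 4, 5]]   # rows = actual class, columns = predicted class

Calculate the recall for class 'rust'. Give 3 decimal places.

Treat 'rust' as positive and all other classes as negative.
recall = TP/(TP+FN).
rust: TP=8, FN=2+0=2 → 8/10 = 0.8000

0.800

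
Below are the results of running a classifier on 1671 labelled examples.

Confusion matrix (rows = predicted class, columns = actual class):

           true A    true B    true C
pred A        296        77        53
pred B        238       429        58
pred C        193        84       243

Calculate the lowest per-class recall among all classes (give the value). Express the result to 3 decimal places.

0.407

Per-class recall (TP/(TP+FN)):
  A: TP=296, FN=238+193=431 → 296/727 = 0.4072
  B: TP=429, FN=77+84=161 → 429/590 = 0.7271
  C: TP=243, FN=53+58=111 → 243/354 = 0.6864
Lowest is class 'A' with recall = 0.407.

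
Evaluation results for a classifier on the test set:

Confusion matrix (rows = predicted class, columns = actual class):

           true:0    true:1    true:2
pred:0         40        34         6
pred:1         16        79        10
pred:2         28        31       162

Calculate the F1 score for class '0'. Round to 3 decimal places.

0.488

Treat '0' as positive and all other classes as negative.
F1 score = 2·TP/(2·TP+FP+FN).
0: TP=40, FP=34+6=40, FN=16+28=44 → 80/164 = 0.4878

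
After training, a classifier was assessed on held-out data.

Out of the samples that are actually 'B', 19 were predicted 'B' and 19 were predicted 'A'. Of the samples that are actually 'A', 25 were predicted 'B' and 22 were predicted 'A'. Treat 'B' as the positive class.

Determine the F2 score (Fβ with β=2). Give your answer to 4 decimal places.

Fβ = (1+β²)·TP / ((1+β²)·TP + β²·FN + FP), with β²=4
= 5·19 / (5·19 + 4·19 + 25) = 0.4847

0.4847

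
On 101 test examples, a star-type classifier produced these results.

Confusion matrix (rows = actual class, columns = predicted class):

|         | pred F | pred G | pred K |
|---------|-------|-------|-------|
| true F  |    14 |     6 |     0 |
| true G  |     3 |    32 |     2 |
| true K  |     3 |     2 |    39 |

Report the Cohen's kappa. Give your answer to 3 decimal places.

Observed agreement pₒ = trace/N = 85/101 = 0.8416
Expected agreement pₑ = Σ (rowᵢ·colᵢ)/N² = (20·20 + 37·40 + 44·41)/101² = 0.3611
κ = (pₒ − pₑ)/(1 − pₑ) = (0.8416 − 0.3611)/(1 − 0.3611) = 0.752

0.752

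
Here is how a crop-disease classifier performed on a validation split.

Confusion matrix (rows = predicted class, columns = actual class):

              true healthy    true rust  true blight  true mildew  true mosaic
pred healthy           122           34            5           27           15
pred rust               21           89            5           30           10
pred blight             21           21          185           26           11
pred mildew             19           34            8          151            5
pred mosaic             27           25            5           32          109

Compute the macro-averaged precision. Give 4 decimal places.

0.6245

Per-class precision (TP/(TP+FP)):
  healthy: TP=122, FP=34+5+27+15=81 → 122/203 = 0.60099
  rust: TP=89, FP=21+5+30+10=66 → 89/155 = 0.57419
  blight: TP=185, FP=21+21+26+11=79 → 185/264 = 0.70076
  mildew: TP=151, FP=19+34+8+5=66 → 151/217 = 0.69585
  mosaic: TP=109, FP=27+25+5+32=89 → 109/198 = 0.55051
Macro-precision = mean = (0.60099 + 0.57419 + 0.70076 + 0.69585 + 0.55051) / 5 = 0.6245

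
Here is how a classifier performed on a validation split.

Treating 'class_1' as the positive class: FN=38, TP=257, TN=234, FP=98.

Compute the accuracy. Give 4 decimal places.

Accuracy = (TP+TN)/N = (257+234)/627 = 0.7831

0.7831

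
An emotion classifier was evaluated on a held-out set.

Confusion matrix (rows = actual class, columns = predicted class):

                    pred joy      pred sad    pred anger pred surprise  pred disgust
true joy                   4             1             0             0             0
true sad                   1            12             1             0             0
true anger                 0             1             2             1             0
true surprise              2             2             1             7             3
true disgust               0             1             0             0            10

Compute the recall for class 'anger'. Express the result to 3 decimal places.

0.500

One-vs-rest for 'anger': TP = diagonal; FP = other classes predicted 'anger'; FN = 'anger' predicted as other.
recall = TP/(TP+FN).
anger: TP=2, FN=0+1+1+0=2 → 2/4 = 0.5000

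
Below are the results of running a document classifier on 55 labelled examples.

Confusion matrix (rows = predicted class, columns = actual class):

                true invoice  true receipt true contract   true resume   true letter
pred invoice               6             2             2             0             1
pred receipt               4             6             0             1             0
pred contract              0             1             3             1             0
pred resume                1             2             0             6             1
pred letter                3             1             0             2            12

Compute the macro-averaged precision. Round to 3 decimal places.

0.592

Per-class precision (TP/(TP+FP)):
  invoice: TP=6, FP=2+2+0+1=5 → 6/11 = 0.5455
  receipt: TP=6, FP=4+0+1+0=5 → 6/11 = 0.5455
  contract: TP=3, FP=0+1+1+0=2 → 3/5 = 0.6000
  resume: TP=6, FP=1+2+0+1=4 → 6/10 = 0.6000
  letter: TP=12, FP=3+1+0+2=6 → 12/18 = 0.6667
Macro-precision = mean = (0.5455 + 0.5455 + 0.6000 + 0.6000 + 0.6667) / 5 = 0.592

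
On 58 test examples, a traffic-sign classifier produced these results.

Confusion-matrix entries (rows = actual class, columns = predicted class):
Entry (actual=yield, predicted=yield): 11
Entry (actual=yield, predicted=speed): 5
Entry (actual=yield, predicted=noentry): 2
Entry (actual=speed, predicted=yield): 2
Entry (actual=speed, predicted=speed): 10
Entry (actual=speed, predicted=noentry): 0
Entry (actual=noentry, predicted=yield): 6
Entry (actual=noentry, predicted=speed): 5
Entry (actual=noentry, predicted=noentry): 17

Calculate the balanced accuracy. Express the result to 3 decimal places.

Balanced accuracy = mean of per-class recall.
  yield: recall = 11/18 = 0.6111
  speed: recall = 10/12 = 0.8333
  noentry: recall = 17/28 = 0.6071
Mean = (0.6111 + 0.8333 + 0.6071) / 3 = 0.684

0.684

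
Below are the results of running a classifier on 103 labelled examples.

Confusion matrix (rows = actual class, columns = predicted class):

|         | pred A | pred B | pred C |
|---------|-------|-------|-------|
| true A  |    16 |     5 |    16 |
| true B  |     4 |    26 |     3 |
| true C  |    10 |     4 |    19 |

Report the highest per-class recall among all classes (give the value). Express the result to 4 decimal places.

0.7879

Per-class recall (TP/(TP+FN)):
  A: TP=16, FN=5+16=21 → 16/37 = 0.43243
  B: TP=26, FN=4+3=7 → 26/33 = 0.78788
  C: TP=19, FN=10+4=14 → 19/33 = 0.57576
Highest is class 'B' with recall = 0.7879.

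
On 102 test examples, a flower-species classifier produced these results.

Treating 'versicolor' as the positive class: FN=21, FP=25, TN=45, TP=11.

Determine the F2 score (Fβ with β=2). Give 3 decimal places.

Fβ = (1+β²)·TP / ((1+β²)·TP + β²·FN + FP), with β²=4
= 5·11 / (5·11 + 4·21 + 25) = 0.335

0.335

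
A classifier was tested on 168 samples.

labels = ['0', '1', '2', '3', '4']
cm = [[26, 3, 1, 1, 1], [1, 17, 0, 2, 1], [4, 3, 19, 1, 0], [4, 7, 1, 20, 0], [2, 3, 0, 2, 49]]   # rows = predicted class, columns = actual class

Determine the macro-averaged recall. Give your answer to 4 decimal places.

Per-class recall (TP/(TP+FN)):
  0: TP=26, FN=1+4+4+2=11 → 26/37 = 0.70270
  1: TP=17, FN=3+3+7+3=16 → 17/33 = 0.51515
  2: TP=19, FN=1+0+1+0=2 → 19/21 = 0.90476
  3: TP=20, FN=1+2+1+2=6 → 20/26 = 0.76923
  4: TP=49, FN=1+1+0+0=2 → 49/51 = 0.96078
Macro-recall = mean = (0.70270 + 0.51515 + 0.90476 + 0.76923 + 0.96078) / 5 = 0.7705

0.7705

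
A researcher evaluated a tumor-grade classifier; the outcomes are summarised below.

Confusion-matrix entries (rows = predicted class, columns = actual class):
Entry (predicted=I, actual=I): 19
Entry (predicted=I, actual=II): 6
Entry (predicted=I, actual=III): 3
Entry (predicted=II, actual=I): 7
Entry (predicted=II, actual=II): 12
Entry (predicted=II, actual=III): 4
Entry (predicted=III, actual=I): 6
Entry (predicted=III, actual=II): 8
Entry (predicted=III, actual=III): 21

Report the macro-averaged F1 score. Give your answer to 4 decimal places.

Per-class F1 score (2·TP/(2·TP+FP+FN)):
  I: TP=19, FP=6+3=9, FN=7+6=13 → 38/60 = 0.63333
  II: TP=12, FP=7+4=11, FN=6+8=14 → 24/49 = 0.48980
  III: TP=21, FP=6+8=14, FN=3+4=7 → 42/63 = 0.66667
Macro-F1 score = mean = (0.63333 + 0.48980 + 0.66667) / 3 = 0.5966

0.5966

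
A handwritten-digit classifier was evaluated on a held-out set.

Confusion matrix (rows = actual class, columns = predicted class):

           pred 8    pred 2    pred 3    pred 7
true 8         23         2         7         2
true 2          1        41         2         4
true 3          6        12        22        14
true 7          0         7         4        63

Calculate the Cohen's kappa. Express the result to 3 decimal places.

0.601

Observed agreement pₒ = trace/N = 149/210 = 0.7095
Expected agreement pₑ = Σ (rowᵢ·colᵢ)/N² = (34·30 + 48·62 + 54·35 + 74·83)/210² = 0.2727
κ = (pₒ − pₑ)/(1 − pₑ) = (0.7095 − 0.2727)/(1 − 0.2727) = 0.601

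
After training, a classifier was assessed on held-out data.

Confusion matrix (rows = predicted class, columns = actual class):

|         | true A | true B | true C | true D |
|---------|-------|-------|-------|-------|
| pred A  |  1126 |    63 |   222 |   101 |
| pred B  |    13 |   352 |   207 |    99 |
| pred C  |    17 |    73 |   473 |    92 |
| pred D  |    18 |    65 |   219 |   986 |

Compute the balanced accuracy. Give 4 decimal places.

0.6973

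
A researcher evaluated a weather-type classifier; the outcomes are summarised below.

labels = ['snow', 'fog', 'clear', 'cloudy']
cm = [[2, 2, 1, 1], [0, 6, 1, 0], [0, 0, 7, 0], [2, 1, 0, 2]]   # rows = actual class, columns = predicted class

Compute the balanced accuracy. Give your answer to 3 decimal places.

Balanced accuracy = mean of per-class recall.
  snow: recall = 2/6 = 0.3333
  fog: recall = 6/7 = 0.8571
  clear: recall = 7/7 = 1.0000
  cloudy: recall = 2/5 = 0.4000
Mean = (0.3333 + 0.8571 + 1.0000 + 0.4000) / 4 = 0.648

0.648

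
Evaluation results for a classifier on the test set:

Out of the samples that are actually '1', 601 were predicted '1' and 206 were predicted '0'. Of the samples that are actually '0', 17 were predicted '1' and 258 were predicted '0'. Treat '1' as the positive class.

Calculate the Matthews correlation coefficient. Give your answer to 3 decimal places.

0.601

MCC = (TP·TN − FP·FN) / √((TP+FP)(TP+FN)(TN+FP)(TN+FN))
Numerator = 601·258 − 17·206 = 151556
Denominator = √(618·807·275·464) = √63637437600 = 252264.6182
MCC = 151556 / 252264.6182 = 0.601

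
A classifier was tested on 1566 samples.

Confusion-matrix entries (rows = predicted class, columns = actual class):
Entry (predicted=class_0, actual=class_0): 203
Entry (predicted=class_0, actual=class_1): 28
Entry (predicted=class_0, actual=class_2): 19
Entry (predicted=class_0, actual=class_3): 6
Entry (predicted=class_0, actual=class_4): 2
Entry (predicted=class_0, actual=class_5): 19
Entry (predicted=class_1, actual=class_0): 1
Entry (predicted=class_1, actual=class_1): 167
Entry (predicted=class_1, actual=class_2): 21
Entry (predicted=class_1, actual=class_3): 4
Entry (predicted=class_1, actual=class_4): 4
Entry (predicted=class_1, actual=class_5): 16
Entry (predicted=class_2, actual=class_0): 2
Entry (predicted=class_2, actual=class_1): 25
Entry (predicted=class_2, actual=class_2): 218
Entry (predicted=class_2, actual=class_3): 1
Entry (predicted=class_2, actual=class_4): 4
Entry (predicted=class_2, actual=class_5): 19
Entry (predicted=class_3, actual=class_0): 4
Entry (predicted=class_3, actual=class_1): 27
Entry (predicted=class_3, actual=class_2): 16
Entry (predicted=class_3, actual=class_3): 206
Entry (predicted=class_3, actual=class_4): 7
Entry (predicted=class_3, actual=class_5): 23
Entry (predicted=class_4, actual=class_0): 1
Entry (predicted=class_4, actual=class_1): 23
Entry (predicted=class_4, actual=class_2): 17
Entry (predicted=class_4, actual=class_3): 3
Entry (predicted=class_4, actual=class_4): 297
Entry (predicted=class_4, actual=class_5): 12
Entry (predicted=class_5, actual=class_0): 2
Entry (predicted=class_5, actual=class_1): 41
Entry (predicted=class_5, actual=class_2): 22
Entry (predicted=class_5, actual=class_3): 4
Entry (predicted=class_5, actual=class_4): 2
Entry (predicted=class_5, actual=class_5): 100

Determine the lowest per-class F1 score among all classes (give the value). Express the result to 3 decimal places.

0.556

Per-class F1 score (2·TP/(2·TP+FP+FN)):
  class_0: TP=203, FP=28+19+6+2+19=74, FN=1+2+4+1+2=10 → 406/490 = 0.8286
  class_1: TP=167, FP=1+21+4+4+16=46, FN=28+25+27+23+41=144 → 334/524 = 0.6374
  class_2: TP=218, FP=2+25+1+4+19=51, FN=19+21+16+17+22=95 → 436/582 = 0.7491
  class_3: TP=206, FP=4+27+16+7+23=77, FN=6+4+1+3+4=18 → 412/507 = 0.8126
  class_4: TP=297, FP=1+23+17+3+12=56, FN=2+4+4+7+2=19 → 594/669 = 0.8879
  class_5: TP=100, FP=2+41+22+4+2=71, FN=19+16+19+23+12=89 → 200/360 = 0.5556
Lowest is class 'class_5' with F1 score = 0.556.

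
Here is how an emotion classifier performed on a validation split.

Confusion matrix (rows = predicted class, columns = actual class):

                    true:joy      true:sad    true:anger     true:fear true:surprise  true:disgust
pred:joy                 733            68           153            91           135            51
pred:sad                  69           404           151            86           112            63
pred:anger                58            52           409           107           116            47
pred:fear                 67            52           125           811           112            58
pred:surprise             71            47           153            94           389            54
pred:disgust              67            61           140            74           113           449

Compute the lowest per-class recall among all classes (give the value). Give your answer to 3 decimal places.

0.362

Per-class recall (TP/(TP+FN)):
  joy: TP=733, FN=69+58+67+71+67=332 → 733/1065 = 0.6883
  sad: TP=404, FN=68+52+52+47+61=280 → 404/684 = 0.5906
  anger: TP=409, FN=153+151+125+153+140=722 → 409/1131 = 0.3616
  fear: TP=811, FN=91+86+107+94+74=452 → 811/1263 = 0.6421
  surprise: TP=389, FN=135+112+116+112+113=588 → 389/977 = 0.3982
  disgust: TP=449, FN=51+63+47+58+54=273 → 449/722 = 0.6219
Lowest is class 'anger' with recall = 0.362.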